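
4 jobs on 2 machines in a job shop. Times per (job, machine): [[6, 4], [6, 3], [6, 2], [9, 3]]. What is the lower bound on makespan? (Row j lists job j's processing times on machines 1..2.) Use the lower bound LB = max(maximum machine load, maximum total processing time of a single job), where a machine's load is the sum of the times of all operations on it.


Machine loads:
  Machine 1: 6 + 6 + 6 + 9 = 27
  Machine 2: 4 + 3 + 2 + 3 = 12
Max machine load = 27
Job totals:
  Job 1: 10
  Job 2: 9
  Job 3: 8
  Job 4: 12
Max job total = 12
Lower bound = max(27, 12) = 27

27


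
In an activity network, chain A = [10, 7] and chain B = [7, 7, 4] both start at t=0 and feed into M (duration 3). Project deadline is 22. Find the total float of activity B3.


Forward pass: ES(B3) = sum of predecessors on chain B = 14
EF = ES + duration = 14 + 4 = 18
Backward pass: LF(M) = deadline = 22; LS(M) = 22 - 3 = 19
LF(B3) = LS(M) - sum(successors on chain B) = 19 - 0 = 19
LS = LF - duration = 19 - 4 = 15
Total float = LS - ES = 15 - 14 = 1

1


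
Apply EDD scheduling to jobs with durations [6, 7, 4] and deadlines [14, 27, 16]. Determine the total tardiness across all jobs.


Sort by due date (EDD order): [(6, 14), (4, 16), (7, 27)]
Compute completion times and tardiness:
  Job 1: p=6, d=14, C=6, tardiness=max(0,6-14)=0
  Job 2: p=4, d=16, C=10, tardiness=max(0,10-16)=0
  Job 3: p=7, d=27, C=17, tardiness=max(0,17-27)=0
Total tardiness = 0

0


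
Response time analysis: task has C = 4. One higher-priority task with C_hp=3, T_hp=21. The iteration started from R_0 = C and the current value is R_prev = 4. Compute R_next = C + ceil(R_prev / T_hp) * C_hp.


R_next = C + ceil(R_prev / T_hp) * C_hp
ceil(4 / 21) = ceil(0.1905) = 1
Interference = 1 * 3 = 3
R_next = 4 + 3 = 7

7


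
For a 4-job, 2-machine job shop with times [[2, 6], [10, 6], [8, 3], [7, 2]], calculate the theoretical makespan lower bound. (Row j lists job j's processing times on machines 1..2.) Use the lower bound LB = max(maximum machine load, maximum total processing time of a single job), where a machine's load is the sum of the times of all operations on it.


Machine loads:
  Machine 1: 2 + 10 + 8 + 7 = 27
  Machine 2: 6 + 6 + 3 + 2 = 17
Max machine load = 27
Job totals:
  Job 1: 8
  Job 2: 16
  Job 3: 11
  Job 4: 9
Max job total = 16
Lower bound = max(27, 16) = 27

27


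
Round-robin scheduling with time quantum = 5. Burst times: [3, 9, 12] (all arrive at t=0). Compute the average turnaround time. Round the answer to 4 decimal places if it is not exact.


Time quantum = 5
Execution trace:
  J1 runs 3 units, time = 3
  J2 runs 5 units, time = 8
  J3 runs 5 units, time = 13
  J2 runs 4 units, time = 17
  J3 runs 5 units, time = 22
  J3 runs 2 units, time = 24
Finish times: [3, 17, 24]
Average turnaround = 44/3 = 14.6667

14.6667


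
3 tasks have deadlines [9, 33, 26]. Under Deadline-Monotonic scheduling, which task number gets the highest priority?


Sort tasks by relative deadline (ascending):
  Task 1: deadline = 9
  Task 3: deadline = 26
  Task 2: deadline = 33
Priority order (highest first): [1, 3, 2]
Highest priority task = 1

1


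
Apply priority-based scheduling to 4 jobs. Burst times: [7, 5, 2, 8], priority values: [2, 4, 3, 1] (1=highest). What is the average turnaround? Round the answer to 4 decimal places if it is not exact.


Sort by priority (ascending = highest first):
Order: [(1, 8), (2, 7), (3, 2), (4, 5)]
Completion times:
  Priority 1, burst=8, C=8
  Priority 2, burst=7, C=15
  Priority 3, burst=2, C=17
  Priority 4, burst=5, C=22
Average turnaround = 62/4 = 15.5

15.5


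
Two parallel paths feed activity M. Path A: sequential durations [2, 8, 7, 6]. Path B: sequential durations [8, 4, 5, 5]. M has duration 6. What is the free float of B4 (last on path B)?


ES(B4) = sum of predecessors on chain B = 17
EF(B4) = ES + duration = 17 + 5 = 22
Successor of B4 is M. ES(M) = max(sum(A), sum(B)) = max(23, 22) = 23
Free float = ES(successor) - EF(current) = 23 - 22 = 1

1


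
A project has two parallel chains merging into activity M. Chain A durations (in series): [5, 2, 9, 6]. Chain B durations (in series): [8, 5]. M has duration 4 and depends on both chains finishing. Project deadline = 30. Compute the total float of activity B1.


Forward pass: ES(B1) = sum of predecessors on chain B = 0
EF = ES + duration = 0 + 8 = 8
Backward pass: LF(M) = deadline = 30; LS(M) = 30 - 4 = 26
LF(B1) = LS(M) - sum(successors on chain B) = 26 - 5 = 21
LS = LF - duration = 21 - 8 = 13
Total float = LS - ES = 13 - 0 = 13

13


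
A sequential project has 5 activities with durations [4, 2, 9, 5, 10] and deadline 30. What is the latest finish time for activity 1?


LF(activity 1) = deadline - sum of successor durations
Successors: activities 2 through 5 with durations [2, 9, 5, 10]
Sum of successor durations = 26
LF = 30 - 26 = 4

4


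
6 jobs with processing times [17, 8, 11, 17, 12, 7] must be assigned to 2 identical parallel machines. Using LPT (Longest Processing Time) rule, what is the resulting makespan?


Sort jobs in decreasing order (LPT): [17, 17, 12, 11, 8, 7]
Assign each job to the least loaded machine:
  Machine 1: jobs [17, 12, 7], load = 36
  Machine 2: jobs [17, 11, 8], load = 36
Makespan = max load = 36

36


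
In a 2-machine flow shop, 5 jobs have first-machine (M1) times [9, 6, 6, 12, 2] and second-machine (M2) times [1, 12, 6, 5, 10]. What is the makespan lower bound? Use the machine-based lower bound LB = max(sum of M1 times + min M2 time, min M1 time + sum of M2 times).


LB1 = sum(M1 times) + min(M2 times) = 35 + 1 = 36
LB2 = min(M1 times) + sum(M2 times) = 2 + 34 = 36
Lower bound = max(LB1, LB2) = max(36, 36) = 36

36


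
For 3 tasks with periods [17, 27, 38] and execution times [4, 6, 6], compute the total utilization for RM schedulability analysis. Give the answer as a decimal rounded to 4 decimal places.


Compute individual utilizations (exact fractions):
  Task 1: C/T = 4/17 (approx. 0.2353)
  Task 2: C/T = 6/27 = 2/9 (approx. 0.2222)
  Task 3: C/T = 6/38 = 3/19 (approx. 0.1579)
Total utilization U = 4/17 + 2/9 + 3/19 = 1789/2907
Rounded to 4 decimal places: U = 0.6154
RM (Liu & Layland) bound for 3 tasks = 0.779763; compare with U = 1789/2907 (approx. 0.615411)
U <= bound, so schedulable by RM sufficient condition.

0.6154


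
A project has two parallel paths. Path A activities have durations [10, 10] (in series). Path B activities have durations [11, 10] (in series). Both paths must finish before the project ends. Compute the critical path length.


Path A total = 10 + 10 = 20
Path B total = 11 + 10 = 21
Critical path = longest path = max(20, 21) = 21

21


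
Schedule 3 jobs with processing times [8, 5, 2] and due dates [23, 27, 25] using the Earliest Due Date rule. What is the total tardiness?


Sort by due date (EDD order): [(8, 23), (2, 25), (5, 27)]
Compute completion times and tardiness:
  Job 1: p=8, d=23, C=8, tardiness=max(0,8-23)=0
  Job 2: p=2, d=25, C=10, tardiness=max(0,10-25)=0
  Job 3: p=5, d=27, C=15, tardiness=max(0,15-27)=0
Total tardiness = 0

0


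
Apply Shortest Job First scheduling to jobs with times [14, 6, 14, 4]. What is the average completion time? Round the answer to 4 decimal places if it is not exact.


SJF order (ascending): [4, 6, 14, 14]
Completion times:
  Job 1: burst=4, C=4
  Job 2: burst=6, C=10
  Job 3: burst=14, C=24
  Job 4: burst=14, C=38
Average completion = 76/4 = 19.0

19.0


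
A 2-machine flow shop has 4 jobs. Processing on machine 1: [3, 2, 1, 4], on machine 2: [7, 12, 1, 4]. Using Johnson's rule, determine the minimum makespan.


Apply Johnson's rule:
  Group 1 (a <= b): [(3, 1, 1), (2, 2, 12), (1, 3, 7), (4, 4, 4)]
  Group 2 (a > b): []
Optimal job order: [3, 2, 1, 4]
Schedule:
  Job 3: M1 done at 1, M2 done at 2
  Job 2: M1 done at 3, M2 done at 15
  Job 1: M1 done at 6, M2 done at 22
  Job 4: M1 done at 10, M2 done at 26
Makespan = 26

26


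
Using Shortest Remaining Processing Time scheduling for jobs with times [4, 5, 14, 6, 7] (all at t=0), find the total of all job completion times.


Since all jobs arrive at t=0, SRPT equals SPT ordering.
SPT order: [4, 5, 6, 7, 14]
Completion times:
  Job 1: p=4, C=4
  Job 2: p=5, C=9
  Job 3: p=6, C=15
  Job 4: p=7, C=22
  Job 5: p=14, C=36
Total completion time = 4 + 9 + 15 + 22 + 36 = 86

86


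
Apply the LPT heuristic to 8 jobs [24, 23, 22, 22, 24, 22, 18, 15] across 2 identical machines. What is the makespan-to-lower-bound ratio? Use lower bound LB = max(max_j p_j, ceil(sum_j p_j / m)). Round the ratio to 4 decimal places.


LPT order: [24, 24, 23, 22, 22, 22, 18, 15]
Machine loads after assignment: [84, 86]
LPT makespan = 86
Lower bound = max(max_job, ceil(total/2)) = max(24, 85) = 85
Ratio = 86 / 85 = 1.0118

1.0118


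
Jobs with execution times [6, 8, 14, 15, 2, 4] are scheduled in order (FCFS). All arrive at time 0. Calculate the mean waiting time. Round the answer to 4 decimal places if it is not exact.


FCFS order (as given): [6, 8, 14, 15, 2, 4]
Waiting times:
  Job 1: wait = 0
  Job 2: wait = 6
  Job 3: wait = 14
  Job 4: wait = 28
  Job 5: wait = 43
  Job 6: wait = 45
Sum of waiting times = 136
Average waiting time = 136/6 = 22.6667

22.6667


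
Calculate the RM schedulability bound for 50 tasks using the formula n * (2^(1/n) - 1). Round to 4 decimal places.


Compute 2^(1/50) = 1.0139594798
Subtract 1: 1.0139594798 - 1 = 0.0139594798
Multiply by n: 50 * 0.0139594798 = 0.6979739900
Round to 4 dp: 0.6980

0.6980


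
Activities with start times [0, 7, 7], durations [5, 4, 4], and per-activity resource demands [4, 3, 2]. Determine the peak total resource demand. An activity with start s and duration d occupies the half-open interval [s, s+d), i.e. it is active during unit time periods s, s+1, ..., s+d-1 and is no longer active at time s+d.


Each activity i is active on [start_i, start_i + duration_i).
Compute total resource usage per time slot:
  t=0: active resources = [4], total = 4
  t=1: active resources = [4], total = 4
  t=2: active resources = [4], total = 4
  t=3: active resources = [4], total = 4
  t=4: active resources = [4], total = 4
  t=5: active resources = [], total = 0
  t=6: active resources = [], total = 0
  t=7: active resources = [3, 2], total = 5
  t=8: active resources = [3, 2], total = 5
  t=9: active resources = [3, 2], total = 5
  t=10: active resources = [3, 2], total = 5
Peak resource demand = 5

5


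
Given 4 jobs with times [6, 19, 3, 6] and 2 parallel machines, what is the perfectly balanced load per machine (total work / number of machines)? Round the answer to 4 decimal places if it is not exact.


Total processing time = 6 + 19 + 3 + 6 = 34
Number of machines = 2
Ideal balanced load = 34 / 2 = 17.0

17.0


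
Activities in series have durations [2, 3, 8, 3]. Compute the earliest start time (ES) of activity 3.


Activity 3 starts after activities 1 through 2 complete.
Predecessor durations: [2, 3]
ES = 2 + 3 = 5

5


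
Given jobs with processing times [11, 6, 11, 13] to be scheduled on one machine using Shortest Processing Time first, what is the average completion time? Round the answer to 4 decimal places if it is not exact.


Sort jobs by processing time (SPT order): [6, 11, 11, 13]
Compute completion times sequentially:
  Job 1: processing = 6, completes at 6
  Job 2: processing = 11, completes at 17
  Job 3: processing = 11, completes at 28
  Job 4: processing = 13, completes at 41
Sum of completion times = 92
Average completion time = 92/4 = 23.0

23.0


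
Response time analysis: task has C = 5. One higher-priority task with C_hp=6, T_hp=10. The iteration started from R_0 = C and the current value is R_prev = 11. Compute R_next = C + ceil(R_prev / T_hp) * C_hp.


R_next = C + ceil(R_prev / T_hp) * C_hp
ceil(11 / 10) = ceil(1.1) = 2
Interference = 2 * 6 = 12
R_next = 5 + 12 = 17

17


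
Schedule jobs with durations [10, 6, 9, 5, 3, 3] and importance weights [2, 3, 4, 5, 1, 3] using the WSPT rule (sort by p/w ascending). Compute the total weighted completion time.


Compute p/w ratios and sort ascending (WSPT): [(5, 5), (3, 3), (6, 3), (9, 4), (3, 1), (10, 2)]
Compute weighted completion times:
  Job (p=5,w=5): C=5, w*C=5*5=25
  Job (p=3,w=3): C=8, w*C=3*8=24
  Job (p=6,w=3): C=14, w*C=3*14=42
  Job (p=9,w=4): C=23, w*C=4*23=92
  Job (p=3,w=1): C=26, w*C=1*26=26
  Job (p=10,w=2): C=36, w*C=2*36=72
Total weighted completion time = 281

281


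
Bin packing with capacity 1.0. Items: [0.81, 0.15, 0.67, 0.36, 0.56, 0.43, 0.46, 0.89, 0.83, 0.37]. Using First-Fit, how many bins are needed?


Place items sequentially using First-Fit:
  Item 0.81 -> new Bin 1
  Item 0.15 -> Bin 1 (now 0.96)
  Item 0.67 -> new Bin 2
  Item 0.36 -> new Bin 3
  Item 0.56 -> Bin 3 (now 0.92)
  Item 0.43 -> new Bin 4
  Item 0.46 -> Bin 4 (now 0.89)
  Item 0.89 -> new Bin 5
  Item 0.83 -> new Bin 6
  Item 0.37 -> new Bin 7
Total bins used = 7

7


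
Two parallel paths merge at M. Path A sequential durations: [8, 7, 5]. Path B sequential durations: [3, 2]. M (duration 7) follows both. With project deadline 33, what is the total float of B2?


Forward pass: ES(B2) = sum of predecessors on chain B = 3
EF = ES + duration = 3 + 2 = 5
Backward pass: LF(M) = deadline = 33; LS(M) = 33 - 7 = 26
LF(B2) = LS(M) - sum(successors on chain B) = 26 - 0 = 26
LS = LF - duration = 26 - 2 = 24
Total float = LS - ES = 24 - 3 = 21

21


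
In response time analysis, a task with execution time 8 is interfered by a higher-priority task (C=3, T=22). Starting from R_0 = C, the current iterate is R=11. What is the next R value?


R_next = C + ceil(R_prev / T_hp) * C_hp
ceil(11 / 22) = ceil(0.5) = 1
Interference = 1 * 3 = 3
R_next = 8 + 3 = 11
R_next = R_prev, so the iteration has converged (response time = 11).

11


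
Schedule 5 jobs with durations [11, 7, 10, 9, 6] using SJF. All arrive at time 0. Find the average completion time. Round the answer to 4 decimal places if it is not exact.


SJF order (ascending): [6, 7, 9, 10, 11]
Completion times:
  Job 1: burst=6, C=6
  Job 2: burst=7, C=13
  Job 3: burst=9, C=22
  Job 4: burst=10, C=32
  Job 5: burst=11, C=43
Average completion = 116/5 = 23.2

23.2


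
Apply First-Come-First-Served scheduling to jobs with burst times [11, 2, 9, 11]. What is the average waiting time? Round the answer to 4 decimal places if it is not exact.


FCFS order (as given): [11, 2, 9, 11]
Waiting times:
  Job 1: wait = 0
  Job 2: wait = 11
  Job 3: wait = 13
  Job 4: wait = 22
Sum of waiting times = 46
Average waiting time = 46/4 = 11.5

11.5


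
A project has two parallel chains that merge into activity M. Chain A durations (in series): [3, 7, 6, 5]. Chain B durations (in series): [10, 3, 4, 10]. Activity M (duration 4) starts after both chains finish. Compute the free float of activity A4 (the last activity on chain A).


ES(A4) = sum of predecessors on chain A = 16
EF(A4) = ES + duration = 16 + 5 = 21
Successor of A4 is M. ES(M) = max(sum(A), sum(B)) = max(21, 27) = 27
Free float = ES(successor) - EF(current) = 27 - 21 = 6

6


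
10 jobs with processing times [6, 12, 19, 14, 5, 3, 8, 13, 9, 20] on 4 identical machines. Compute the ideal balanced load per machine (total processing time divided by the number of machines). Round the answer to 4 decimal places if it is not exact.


Total processing time = 6 + 12 + 19 + 14 + 5 + 3 + 8 + 13 + 9 + 20 = 109
Number of machines = 4
Ideal balanced load = 109 / 4 = 27.25

27.25


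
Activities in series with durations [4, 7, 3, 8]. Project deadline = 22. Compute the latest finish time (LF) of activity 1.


LF(activity 1) = deadline - sum of successor durations
Successors: activities 2 through 4 with durations [7, 3, 8]
Sum of successor durations = 18
LF = 22 - 18 = 4

4


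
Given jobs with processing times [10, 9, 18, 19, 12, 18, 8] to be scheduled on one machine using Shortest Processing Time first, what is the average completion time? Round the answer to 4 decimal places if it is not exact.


Sort jobs by processing time (SPT order): [8, 9, 10, 12, 18, 18, 19]
Compute completion times sequentially:
  Job 1: processing = 8, completes at 8
  Job 2: processing = 9, completes at 17
  Job 3: processing = 10, completes at 27
  Job 4: processing = 12, completes at 39
  Job 5: processing = 18, completes at 57
  Job 6: processing = 18, completes at 75
  Job 7: processing = 19, completes at 94
Sum of completion times = 317
Average completion time = 317/7 = 45.2857

45.2857


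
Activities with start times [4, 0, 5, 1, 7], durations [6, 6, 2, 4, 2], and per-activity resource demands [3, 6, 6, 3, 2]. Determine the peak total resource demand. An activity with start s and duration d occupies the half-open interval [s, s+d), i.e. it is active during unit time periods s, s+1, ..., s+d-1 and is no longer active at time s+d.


Each activity i is active on [start_i, start_i + duration_i).
Compute total resource usage per time slot:
  t=0: active resources = [6], total = 6
  t=1: active resources = [6, 3], total = 9
  t=2: active resources = [6, 3], total = 9
  t=3: active resources = [6, 3], total = 9
  t=4: active resources = [3, 6, 3], total = 12
  t=5: active resources = [3, 6, 6], total = 15
  t=6: active resources = [3, 6], total = 9
  t=7: active resources = [3, 2], total = 5
  t=8: active resources = [3, 2], total = 5
  t=9: active resources = [3], total = 3
Peak resource demand = 15

15


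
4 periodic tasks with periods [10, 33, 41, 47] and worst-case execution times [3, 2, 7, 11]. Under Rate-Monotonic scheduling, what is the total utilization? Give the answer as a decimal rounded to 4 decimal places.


Compute individual utilizations (exact fractions):
  Task 1: C/T = 3/10 (approx. 0.3)
  Task 2: C/T = 2/33 (approx. 0.0606)
  Task 3: C/T = 7/41 (approx. 0.1707)
  Task 4: C/T = 11/47 (approx. 0.234)
Total utilization U = 3/10 + 2/33 + 7/41 + 11/47 = 486713/635910
Rounded to 4 decimal places: U = 0.7654
RM (Liu & Layland) bound for 4 tasks = 0.756828; compare with U = 486713/635910 (approx. 0.765380)
bound < U <= 1, so the RM sufficient condition is not met (inconclusive; an exact test such as response-time analysis is needed).

0.7654


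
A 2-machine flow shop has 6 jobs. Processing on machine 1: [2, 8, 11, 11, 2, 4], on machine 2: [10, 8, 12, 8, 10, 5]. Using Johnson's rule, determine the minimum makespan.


Apply Johnson's rule:
  Group 1 (a <= b): [(1, 2, 10), (5, 2, 10), (6, 4, 5), (2, 8, 8), (3, 11, 12)]
  Group 2 (a > b): [(4, 11, 8)]
Optimal job order: [1, 5, 6, 2, 3, 4]
Schedule:
  Job 1: M1 done at 2, M2 done at 12
  Job 5: M1 done at 4, M2 done at 22
  Job 6: M1 done at 8, M2 done at 27
  Job 2: M1 done at 16, M2 done at 35
  Job 3: M1 done at 27, M2 done at 47
  Job 4: M1 done at 38, M2 done at 55
Makespan = 55

55


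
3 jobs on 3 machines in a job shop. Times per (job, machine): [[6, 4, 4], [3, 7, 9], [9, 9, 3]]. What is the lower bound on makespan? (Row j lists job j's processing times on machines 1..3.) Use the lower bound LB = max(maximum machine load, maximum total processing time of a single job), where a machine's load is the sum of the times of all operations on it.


Machine loads:
  Machine 1: 6 + 3 + 9 = 18
  Machine 2: 4 + 7 + 9 = 20
  Machine 3: 4 + 9 + 3 = 16
Max machine load = 20
Job totals:
  Job 1: 14
  Job 2: 19
  Job 3: 21
Max job total = 21
Lower bound = max(20, 21) = 21

21


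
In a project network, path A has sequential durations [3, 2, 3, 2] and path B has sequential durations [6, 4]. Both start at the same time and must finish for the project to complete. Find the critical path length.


Path A total = 3 + 2 + 3 + 2 = 10
Path B total = 6 + 4 = 10
Critical path = longest path = max(10, 10) = 10

10


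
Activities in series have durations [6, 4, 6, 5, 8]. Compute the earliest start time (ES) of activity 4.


Activity 4 starts after activities 1 through 3 complete.
Predecessor durations: [6, 4, 6]
ES = 6 + 4 + 6 = 16

16


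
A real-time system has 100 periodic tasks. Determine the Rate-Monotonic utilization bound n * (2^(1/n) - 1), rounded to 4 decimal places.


Compute 2^(1/100) = 1.0069555501
Subtract 1: 1.0069555501 - 1 = 0.0069555501
Multiply by n: 100 * 0.0069555501 = 0.6955550100
Round to 4 dp: 0.6956

0.6956


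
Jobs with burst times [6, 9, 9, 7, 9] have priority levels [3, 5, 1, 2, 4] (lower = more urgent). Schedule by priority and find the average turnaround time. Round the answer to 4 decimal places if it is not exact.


Sort by priority (ascending = highest first):
Order: [(1, 9), (2, 7), (3, 6), (4, 9), (5, 9)]
Completion times:
  Priority 1, burst=9, C=9
  Priority 2, burst=7, C=16
  Priority 3, burst=6, C=22
  Priority 4, burst=9, C=31
  Priority 5, burst=9, C=40
Average turnaround = 118/5 = 23.6

23.6


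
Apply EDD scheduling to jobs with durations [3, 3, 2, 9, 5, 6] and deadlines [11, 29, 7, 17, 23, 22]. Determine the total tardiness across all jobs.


Sort by due date (EDD order): [(2, 7), (3, 11), (9, 17), (6, 22), (5, 23), (3, 29)]
Compute completion times and tardiness:
  Job 1: p=2, d=7, C=2, tardiness=max(0,2-7)=0
  Job 2: p=3, d=11, C=5, tardiness=max(0,5-11)=0
  Job 3: p=9, d=17, C=14, tardiness=max(0,14-17)=0
  Job 4: p=6, d=22, C=20, tardiness=max(0,20-22)=0
  Job 5: p=5, d=23, C=25, tardiness=max(0,25-23)=2
  Job 6: p=3, d=29, C=28, tardiness=max(0,28-29)=0
Total tardiness = 2

2


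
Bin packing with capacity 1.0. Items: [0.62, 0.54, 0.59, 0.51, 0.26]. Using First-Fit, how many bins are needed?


Place items sequentially using First-Fit:
  Item 0.62 -> new Bin 1
  Item 0.54 -> new Bin 2
  Item 0.59 -> new Bin 3
  Item 0.51 -> new Bin 4
  Item 0.26 -> Bin 1 (now 0.88)
Total bins used = 4

4


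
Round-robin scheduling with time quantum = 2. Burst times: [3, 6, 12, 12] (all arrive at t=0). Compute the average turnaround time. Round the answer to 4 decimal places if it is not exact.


Time quantum = 2
Execution trace:
  J1 runs 2 units, time = 2
  J2 runs 2 units, time = 4
  J3 runs 2 units, time = 6
  J4 runs 2 units, time = 8
  J1 runs 1 units, time = 9
  J2 runs 2 units, time = 11
  J3 runs 2 units, time = 13
  J4 runs 2 units, time = 15
  J2 runs 2 units, time = 17
  J3 runs 2 units, time = 19
  J4 runs 2 units, time = 21
  J3 runs 2 units, time = 23
  J4 runs 2 units, time = 25
  J3 runs 2 units, time = 27
  J4 runs 2 units, time = 29
  J3 runs 2 units, time = 31
  J4 runs 2 units, time = 33
Finish times: [9, 17, 31, 33]
Average turnaround = 90/4 = 22.5

22.5


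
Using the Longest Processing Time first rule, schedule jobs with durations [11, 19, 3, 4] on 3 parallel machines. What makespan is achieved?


Sort jobs in decreasing order (LPT): [19, 11, 4, 3]
Assign each job to the least loaded machine:
  Machine 1: jobs [19], load = 19
  Machine 2: jobs [11], load = 11
  Machine 3: jobs [4, 3], load = 7
Makespan = max load = 19

19


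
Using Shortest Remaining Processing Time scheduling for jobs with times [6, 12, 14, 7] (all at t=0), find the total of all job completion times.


Since all jobs arrive at t=0, SRPT equals SPT ordering.
SPT order: [6, 7, 12, 14]
Completion times:
  Job 1: p=6, C=6
  Job 2: p=7, C=13
  Job 3: p=12, C=25
  Job 4: p=14, C=39
Total completion time = 6 + 13 + 25 + 39 = 83

83


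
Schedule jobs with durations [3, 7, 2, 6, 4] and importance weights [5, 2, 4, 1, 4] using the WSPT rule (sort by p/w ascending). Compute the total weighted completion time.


Compute p/w ratios and sort ascending (WSPT): [(2, 4), (3, 5), (4, 4), (7, 2), (6, 1)]
Compute weighted completion times:
  Job (p=2,w=4): C=2, w*C=4*2=8
  Job (p=3,w=5): C=5, w*C=5*5=25
  Job (p=4,w=4): C=9, w*C=4*9=36
  Job (p=7,w=2): C=16, w*C=2*16=32
  Job (p=6,w=1): C=22, w*C=1*22=22
Total weighted completion time = 123

123


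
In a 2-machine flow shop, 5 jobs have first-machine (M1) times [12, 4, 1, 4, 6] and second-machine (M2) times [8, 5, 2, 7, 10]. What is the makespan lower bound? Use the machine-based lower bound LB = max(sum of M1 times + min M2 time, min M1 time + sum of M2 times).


LB1 = sum(M1 times) + min(M2 times) = 27 + 2 = 29
LB2 = min(M1 times) + sum(M2 times) = 1 + 32 = 33
Lower bound = max(LB1, LB2) = max(29, 33) = 33

33


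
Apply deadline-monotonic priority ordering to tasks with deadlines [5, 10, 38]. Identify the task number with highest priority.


Sort tasks by relative deadline (ascending):
  Task 1: deadline = 5
  Task 2: deadline = 10
  Task 3: deadline = 38
Priority order (highest first): [1, 2, 3]
Highest priority task = 1

1


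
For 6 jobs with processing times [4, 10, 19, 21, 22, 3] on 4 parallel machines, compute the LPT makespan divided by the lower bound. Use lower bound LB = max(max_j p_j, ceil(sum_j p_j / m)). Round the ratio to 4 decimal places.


LPT order: [22, 21, 19, 10, 4, 3]
Machine loads after assignment: [22, 21, 19, 17]
LPT makespan = 22
Lower bound = max(max_job, ceil(total/4)) = max(22, 20) = 22
Ratio = 22 / 22 = 1.0

1.0


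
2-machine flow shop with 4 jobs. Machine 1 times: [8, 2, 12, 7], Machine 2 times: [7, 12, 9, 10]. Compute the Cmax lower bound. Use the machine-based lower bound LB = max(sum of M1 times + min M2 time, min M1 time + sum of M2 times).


LB1 = sum(M1 times) + min(M2 times) = 29 + 7 = 36
LB2 = min(M1 times) + sum(M2 times) = 2 + 38 = 40
Lower bound = max(LB1, LB2) = max(36, 40) = 40

40


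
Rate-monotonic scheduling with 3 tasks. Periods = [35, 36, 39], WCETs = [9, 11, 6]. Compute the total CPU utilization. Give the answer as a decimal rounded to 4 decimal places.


Compute individual utilizations (exact fractions):
  Task 1: C/T = 9/35 (approx. 0.2571)
  Task 2: C/T = 11/36 (approx. 0.3056)
  Task 3: C/T = 6/39 = 2/13 (approx. 0.1538)
Total utilization U = 9/35 + 11/36 + 2/13 = 11737/16380
Rounded to 4 decimal places: U = 0.7165
RM (Liu & Layland) bound for 3 tasks = 0.779763; compare with U = 11737/16380 (approx. 0.716545)
U <= bound, so schedulable by RM sufficient condition.

0.7165


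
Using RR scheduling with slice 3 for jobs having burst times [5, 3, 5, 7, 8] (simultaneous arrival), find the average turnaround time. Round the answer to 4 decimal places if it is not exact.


Time quantum = 3
Execution trace:
  J1 runs 3 units, time = 3
  J2 runs 3 units, time = 6
  J3 runs 3 units, time = 9
  J4 runs 3 units, time = 12
  J5 runs 3 units, time = 15
  J1 runs 2 units, time = 17
  J3 runs 2 units, time = 19
  J4 runs 3 units, time = 22
  J5 runs 3 units, time = 25
  J4 runs 1 units, time = 26
  J5 runs 2 units, time = 28
Finish times: [17, 6, 19, 26, 28]
Average turnaround = 96/5 = 19.2

19.2


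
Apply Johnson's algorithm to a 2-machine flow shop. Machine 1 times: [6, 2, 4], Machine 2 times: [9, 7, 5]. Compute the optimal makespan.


Apply Johnson's rule:
  Group 1 (a <= b): [(2, 2, 7), (3, 4, 5), (1, 6, 9)]
  Group 2 (a > b): []
Optimal job order: [2, 3, 1]
Schedule:
  Job 2: M1 done at 2, M2 done at 9
  Job 3: M1 done at 6, M2 done at 14
  Job 1: M1 done at 12, M2 done at 23
Makespan = 23

23


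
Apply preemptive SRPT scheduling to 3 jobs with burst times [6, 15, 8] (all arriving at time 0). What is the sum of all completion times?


Since all jobs arrive at t=0, SRPT equals SPT ordering.
SPT order: [6, 8, 15]
Completion times:
  Job 1: p=6, C=6
  Job 2: p=8, C=14
  Job 3: p=15, C=29
Total completion time = 6 + 14 + 29 = 49

49


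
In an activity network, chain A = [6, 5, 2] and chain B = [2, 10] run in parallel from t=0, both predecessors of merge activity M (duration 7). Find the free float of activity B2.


ES(B2) = sum of predecessors on chain B = 2
EF(B2) = ES + duration = 2 + 10 = 12
Successor of B2 is M. ES(M) = max(sum(A), sum(B)) = max(13, 12) = 13
Free float = ES(successor) - EF(current) = 13 - 12 = 1

1


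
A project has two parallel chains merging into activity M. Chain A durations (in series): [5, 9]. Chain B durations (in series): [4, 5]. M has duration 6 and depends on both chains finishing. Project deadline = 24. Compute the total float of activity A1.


Forward pass: ES(A1) = sum of predecessors on chain A = 0
EF = ES + duration = 0 + 5 = 5
Backward pass: LF(M) = deadline = 24; LS(M) = 24 - 6 = 18
LF(A1) = LS(M) - sum(successors on chain A) = 18 - 9 = 9
LS = LF - duration = 9 - 5 = 4
Total float = LS - ES = 4 - 0 = 4

4


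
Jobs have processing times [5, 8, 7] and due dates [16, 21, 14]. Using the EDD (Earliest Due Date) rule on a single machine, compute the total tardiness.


Sort by due date (EDD order): [(7, 14), (5, 16), (8, 21)]
Compute completion times and tardiness:
  Job 1: p=7, d=14, C=7, tardiness=max(0,7-14)=0
  Job 2: p=5, d=16, C=12, tardiness=max(0,12-16)=0
  Job 3: p=8, d=21, C=20, tardiness=max(0,20-21)=0
Total tardiness = 0

0


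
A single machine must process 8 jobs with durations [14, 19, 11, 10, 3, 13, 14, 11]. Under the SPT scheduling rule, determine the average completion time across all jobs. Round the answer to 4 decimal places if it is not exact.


Sort jobs by processing time (SPT order): [3, 10, 11, 11, 13, 14, 14, 19]
Compute completion times sequentially:
  Job 1: processing = 3, completes at 3
  Job 2: processing = 10, completes at 13
  Job 3: processing = 11, completes at 24
  Job 4: processing = 11, completes at 35
  Job 5: processing = 13, completes at 48
  Job 6: processing = 14, completes at 62
  Job 7: processing = 14, completes at 76
  Job 8: processing = 19, completes at 95
Sum of completion times = 356
Average completion time = 356/8 = 44.5

44.5


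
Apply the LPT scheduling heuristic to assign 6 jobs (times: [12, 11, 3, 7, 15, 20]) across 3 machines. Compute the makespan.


Sort jobs in decreasing order (LPT): [20, 15, 12, 11, 7, 3]
Assign each job to the least loaded machine:
  Machine 1: jobs [20, 3], load = 23
  Machine 2: jobs [15, 7], load = 22
  Machine 3: jobs [12, 11], load = 23
Makespan = max load = 23

23


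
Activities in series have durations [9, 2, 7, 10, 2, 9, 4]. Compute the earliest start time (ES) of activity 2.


Activity 2 starts after activities 1 through 1 complete.
Predecessor durations: [9]
ES = 9 = 9

9


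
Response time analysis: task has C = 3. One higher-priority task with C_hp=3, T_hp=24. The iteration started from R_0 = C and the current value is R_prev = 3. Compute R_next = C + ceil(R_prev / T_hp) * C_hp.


R_next = C + ceil(R_prev / T_hp) * C_hp
ceil(3 / 24) = ceil(0.125) = 1
Interference = 1 * 3 = 3
R_next = 3 + 3 = 6

6


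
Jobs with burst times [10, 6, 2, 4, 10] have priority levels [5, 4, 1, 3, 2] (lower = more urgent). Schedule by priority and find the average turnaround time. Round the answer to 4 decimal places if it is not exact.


Sort by priority (ascending = highest first):
Order: [(1, 2), (2, 10), (3, 4), (4, 6), (5, 10)]
Completion times:
  Priority 1, burst=2, C=2
  Priority 2, burst=10, C=12
  Priority 3, burst=4, C=16
  Priority 4, burst=6, C=22
  Priority 5, burst=10, C=32
Average turnaround = 84/5 = 16.8

16.8


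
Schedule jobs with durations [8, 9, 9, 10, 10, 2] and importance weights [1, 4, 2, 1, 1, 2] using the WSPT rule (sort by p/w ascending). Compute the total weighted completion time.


Compute p/w ratios and sort ascending (WSPT): [(2, 2), (9, 4), (9, 2), (8, 1), (10, 1), (10, 1)]
Compute weighted completion times:
  Job (p=2,w=2): C=2, w*C=2*2=4
  Job (p=9,w=4): C=11, w*C=4*11=44
  Job (p=9,w=2): C=20, w*C=2*20=40
  Job (p=8,w=1): C=28, w*C=1*28=28
  Job (p=10,w=1): C=38, w*C=1*38=38
  Job (p=10,w=1): C=48, w*C=1*48=48
Total weighted completion time = 202

202


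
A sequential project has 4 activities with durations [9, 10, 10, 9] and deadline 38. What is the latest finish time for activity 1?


LF(activity 1) = deadline - sum of successor durations
Successors: activities 2 through 4 with durations [10, 10, 9]
Sum of successor durations = 29
LF = 38 - 29 = 9

9


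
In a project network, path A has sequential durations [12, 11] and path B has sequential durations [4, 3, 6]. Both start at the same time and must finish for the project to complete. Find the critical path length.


Path A total = 12 + 11 = 23
Path B total = 4 + 3 + 6 = 13
Critical path = longest path = max(23, 13) = 23

23


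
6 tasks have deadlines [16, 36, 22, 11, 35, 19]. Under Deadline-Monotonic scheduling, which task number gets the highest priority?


Sort tasks by relative deadline (ascending):
  Task 4: deadline = 11
  Task 1: deadline = 16
  Task 6: deadline = 19
  Task 3: deadline = 22
  Task 5: deadline = 35
  Task 2: deadline = 36
Priority order (highest first): [4, 1, 6, 3, 5, 2]
Highest priority task = 4

4


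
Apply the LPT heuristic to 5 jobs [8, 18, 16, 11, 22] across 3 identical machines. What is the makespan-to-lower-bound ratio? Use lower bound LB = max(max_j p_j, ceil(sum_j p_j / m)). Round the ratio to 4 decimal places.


LPT order: [22, 18, 16, 11, 8]
Machine loads after assignment: [22, 26, 27]
LPT makespan = 27
Lower bound = max(max_job, ceil(total/3)) = max(22, 25) = 25
Ratio = 27 / 25 = 1.08

1.08


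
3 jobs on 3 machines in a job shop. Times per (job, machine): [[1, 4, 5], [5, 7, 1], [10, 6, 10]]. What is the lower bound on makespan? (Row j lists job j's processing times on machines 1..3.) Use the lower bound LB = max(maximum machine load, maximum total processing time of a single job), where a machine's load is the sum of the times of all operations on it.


Machine loads:
  Machine 1: 1 + 5 + 10 = 16
  Machine 2: 4 + 7 + 6 = 17
  Machine 3: 5 + 1 + 10 = 16
Max machine load = 17
Job totals:
  Job 1: 10
  Job 2: 13
  Job 3: 26
Max job total = 26
Lower bound = max(17, 26) = 26

26


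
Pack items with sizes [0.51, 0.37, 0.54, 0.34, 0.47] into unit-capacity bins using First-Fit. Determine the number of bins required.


Place items sequentially using First-Fit:
  Item 0.51 -> new Bin 1
  Item 0.37 -> Bin 1 (now 0.88)
  Item 0.54 -> new Bin 2
  Item 0.34 -> Bin 2 (now 0.88)
  Item 0.47 -> new Bin 3
Total bins used = 3

3


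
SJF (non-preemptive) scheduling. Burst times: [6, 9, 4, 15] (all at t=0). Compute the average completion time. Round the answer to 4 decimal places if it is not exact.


SJF order (ascending): [4, 6, 9, 15]
Completion times:
  Job 1: burst=4, C=4
  Job 2: burst=6, C=10
  Job 3: burst=9, C=19
  Job 4: burst=15, C=34
Average completion = 67/4 = 16.75

16.75


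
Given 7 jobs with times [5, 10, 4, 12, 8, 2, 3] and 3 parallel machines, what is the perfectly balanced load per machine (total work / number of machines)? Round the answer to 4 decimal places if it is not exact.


Total processing time = 5 + 10 + 4 + 12 + 8 + 2 + 3 = 44
Number of machines = 3
Ideal balanced load = 44 / 3 = 14.6667

14.6667


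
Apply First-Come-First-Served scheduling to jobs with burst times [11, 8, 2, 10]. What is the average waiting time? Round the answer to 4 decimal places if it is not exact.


FCFS order (as given): [11, 8, 2, 10]
Waiting times:
  Job 1: wait = 0
  Job 2: wait = 11
  Job 3: wait = 19
  Job 4: wait = 21
Sum of waiting times = 51
Average waiting time = 51/4 = 12.75

12.75


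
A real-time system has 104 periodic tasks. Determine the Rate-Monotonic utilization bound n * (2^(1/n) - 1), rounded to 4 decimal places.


Compute 2^(1/104) = 1.0066871365
Subtract 1: 1.0066871365 - 1 = 0.0066871365
Multiply by n: 104 * 0.0066871365 = 0.6954621960
Round to 4 dp: 0.6955

0.6955


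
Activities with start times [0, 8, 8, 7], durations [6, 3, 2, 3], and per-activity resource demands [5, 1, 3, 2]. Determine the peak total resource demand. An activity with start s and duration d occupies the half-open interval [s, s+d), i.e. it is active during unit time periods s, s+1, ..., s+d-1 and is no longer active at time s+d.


Each activity i is active on [start_i, start_i + duration_i).
Compute total resource usage per time slot:
  t=0: active resources = [5], total = 5
  t=1: active resources = [5], total = 5
  t=2: active resources = [5], total = 5
  t=3: active resources = [5], total = 5
  t=4: active resources = [5], total = 5
  t=5: active resources = [5], total = 5
  t=6: active resources = [], total = 0
  t=7: active resources = [2], total = 2
  t=8: active resources = [1, 3, 2], total = 6
  t=9: active resources = [1, 3, 2], total = 6
  t=10: active resources = [1], total = 1
Peak resource demand = 6

6


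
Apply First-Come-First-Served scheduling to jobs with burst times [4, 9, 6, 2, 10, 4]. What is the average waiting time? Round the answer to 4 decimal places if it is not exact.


FCFS order (as given): [4, 9, 6, 2, 10, 4]
Waiting times:
  Job 1: wait = 0
  Job 2: wait = 4
  Job 3: wait = 13
  Job 4: wait = 19
  Job 5: wait = 21
  Job 6: wait = 31
Sum of waiting times = 88
Average waiting time = 88/6 = 14.6667

14.6667


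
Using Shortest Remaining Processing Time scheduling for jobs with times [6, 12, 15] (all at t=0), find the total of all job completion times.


Since all jobs arrive at t=0, SRPT equals SPT ordering.
SPT order: [6, 12, 15]
Completion times:
  Job 1: p=6, C=6
  Job 2: p=12, C=18
  Job 3: p=15, C=33
Total completion time = 6 + 18 + 33 = 57

57


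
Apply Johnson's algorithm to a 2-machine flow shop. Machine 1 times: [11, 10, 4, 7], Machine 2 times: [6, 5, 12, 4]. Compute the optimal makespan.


Apply Johnson's rule:
  Group 1 (a <= b): [(3, 4, 12)]
  Group 2 (a > b): [(1, 11, 6), (2, 10, 5), (4, 7, 4)]
Optimal job order: [3, 1, 2, 4]
Schedule:
  Job 3: M1 done at 4, M2 done at 16
  Job 1: M1 done at 15, M2 done at 22
  Job 2: M1 done at 25, M2 done at 30
  Job 4: M1 done at 32, M2 done at 36
Makespan = 36

36


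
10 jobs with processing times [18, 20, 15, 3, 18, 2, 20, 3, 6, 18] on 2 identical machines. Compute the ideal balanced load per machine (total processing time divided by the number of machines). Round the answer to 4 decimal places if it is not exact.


Total processing time = 18 + 20 + 15 + 3 + 18 + 2 + 20 + 3 + 6 + 18 = 123
Number of machines = 2
Ideal balanced load = 123 / 2 = 61.5

61.5


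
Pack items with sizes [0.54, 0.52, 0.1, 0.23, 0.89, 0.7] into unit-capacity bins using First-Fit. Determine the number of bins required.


Place items sequentially using First-Fit:
  Item 0.54 -> new Bin 1
  Item 0.52 -> new Bin 2
  Item 0.1 -> Bin 1 (now 0.64)
  Item 0.23 -> Bin 1 (now 0.87)
  Item 0.89 -> new Bin 3
  Item 0.7 -> new Bin 4
Total bins used = 4

4


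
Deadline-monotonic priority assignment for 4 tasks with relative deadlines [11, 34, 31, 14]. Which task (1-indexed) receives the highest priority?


Sort tasks by relative deadline (ascending):
  Task 1: deadline = 11
  Task 4: deadline = 14
  Task 3: deadline = 31
  Task 2: deadline = 34
Priority order (highest first): [1, 4, 3, 2]
Highest priority task = 1

1


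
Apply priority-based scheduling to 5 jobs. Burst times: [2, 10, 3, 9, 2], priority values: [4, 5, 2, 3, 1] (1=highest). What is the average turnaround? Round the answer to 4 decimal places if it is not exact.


Sort by priority (ascending = highest first):
Order: [(1, 2), (2, 3), (3, 9), (4, 2), (5, 10)]
Completion times:
  Priority 1, burst=2, C=2
  Priority 2, burst=3, C=5
  Priority 3, burst=9, C=14
  Priority 4, burst=2, C=16
  Priority 5, burst=10, C=26
Average turnaround = 63/5 = 12.6

12.6


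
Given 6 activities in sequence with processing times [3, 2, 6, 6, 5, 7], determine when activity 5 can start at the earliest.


Activity 5 starts after activities 1 through 4 complete.
Predecessor durations: [3, 2, 6, 6]
ES = 3 + 2 + 6 + 6 = 17

17


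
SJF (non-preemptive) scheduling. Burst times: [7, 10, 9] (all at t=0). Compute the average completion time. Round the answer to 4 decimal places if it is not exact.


SJF order (ascending): [7, 9, 10]
Completion times:
  Job 1: burst=7, C=7
  Job 2: burst=9, C=16
  Job 3: burst=10, C=26
Average completion = 49/3 = 16.3333

16.3333


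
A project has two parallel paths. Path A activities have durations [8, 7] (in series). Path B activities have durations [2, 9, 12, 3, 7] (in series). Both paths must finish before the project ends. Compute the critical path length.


Path A total = 8 + 7 = 15
Path B total = 2 + 9 + 12 + 3 + 7 = 33
Critical path = longest path = max(15, 33) = 33

33
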